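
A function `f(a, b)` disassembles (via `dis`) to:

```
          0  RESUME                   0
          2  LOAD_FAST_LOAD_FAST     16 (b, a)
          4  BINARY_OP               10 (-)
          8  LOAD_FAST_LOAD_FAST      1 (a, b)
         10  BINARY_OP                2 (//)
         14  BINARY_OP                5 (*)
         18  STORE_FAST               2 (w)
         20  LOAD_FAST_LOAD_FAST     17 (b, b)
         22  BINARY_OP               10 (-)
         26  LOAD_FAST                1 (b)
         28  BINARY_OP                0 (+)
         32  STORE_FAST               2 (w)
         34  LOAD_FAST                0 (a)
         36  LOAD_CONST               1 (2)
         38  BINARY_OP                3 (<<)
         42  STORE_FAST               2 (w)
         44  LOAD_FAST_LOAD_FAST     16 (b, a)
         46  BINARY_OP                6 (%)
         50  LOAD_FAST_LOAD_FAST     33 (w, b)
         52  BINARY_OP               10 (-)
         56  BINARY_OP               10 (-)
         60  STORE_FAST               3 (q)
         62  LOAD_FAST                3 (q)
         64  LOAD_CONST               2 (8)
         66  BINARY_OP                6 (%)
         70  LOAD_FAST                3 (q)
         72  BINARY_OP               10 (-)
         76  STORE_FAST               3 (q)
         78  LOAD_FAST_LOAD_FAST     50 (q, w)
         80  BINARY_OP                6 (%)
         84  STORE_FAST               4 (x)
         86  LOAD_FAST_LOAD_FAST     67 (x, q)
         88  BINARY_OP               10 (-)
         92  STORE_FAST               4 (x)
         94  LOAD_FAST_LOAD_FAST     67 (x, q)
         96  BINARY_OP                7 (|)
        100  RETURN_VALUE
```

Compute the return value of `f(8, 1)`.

-32

LOAD_FAST_LOAD_FAST b,a → push 1,8. Stack: [1, 8]
BINARY_OP - → 1 - 8 = -7. Stack: [-7]
LOAD_FAST_LOAD_FAST a,b → push 8,1. Stack: [-7, 8, 1]
BINARY_OP // → 8 // 1 = 8. Stack: [-7, 8]
BINARY_OP * → -7 * 8 = -56. Stack: [-56]
STORE_FAST w → w=-56. Stack: []
LOAD_FAST_LOAD_FAST b,b → push 1,1. Stack: [1, 1]
BINARY_OP - → 1 - 1 = 0. Stack: [0]
LOAD_FAST b → push 1. Stack: [0, 1]
BINARY_OP + → 0 + 1 = 1. Stack: [1]
STORE_FAST w → w=1. Stack: []
LOAD_FAST a → push 8. Stack: [8]
LOAD_CONST → push 2. Stack: [8, 2]
BINARY_OP << → 8 << 2 = 32. Stack: [32]
STORE_FAST w → w=32. Stack: []
LOAD_FAST_LOAD_FAST b,a → push 1,8. Stack: [1, 8]
BINARY_OP % → 1 % 8 = 1. Stack: [1]
LOAD_FAST_LOAD_FAST w,b → push 32,1. Stack: [1, 32, 1]
BINARY_OP - → 32 - 1 = 31. Stack: [1, 31]
BINARY_OP - → 1 - 31 = -30. Stack: [-30]
STORE_FAST q → q=-30. Stack: []
LOAD_FAST q → push -30. Stack: [-30]
LOAD_CONST → push 8. Stack: [-30, 8]
BINARY_OP % → -30 % 8 = 2. Stack: [2]
LOAD_FAST q → push -30. Stack: [2, -30]
BINARY_OP - → 2 - -30 = 32. Stack: [32]
STORE_FAST q → q=32. Stack: []
LOAD_FAST_LOAD_FAST q,w → push 32,32. Stack: [32, 32]
BINARY_OP % → 32 % 32 = 0. Stack: [0]
STORE_FAST x → x=0. Stack: []
LOAD_FAST_LOAD_FAST x,q → push 0,32. Stack: [0, 32]
BINARY_OP - → 0 - 32 = -32. Stack: [-32]
STORE_FAST x → x=-32. Stack: []
LOAD_FAST_LOAD_FAST x,q → push -32,32. Stack: [-32, 32]
BINARY_OP | → -32 | 32 = -32. Stack: [-32]
RETURN_VALUE → return -32.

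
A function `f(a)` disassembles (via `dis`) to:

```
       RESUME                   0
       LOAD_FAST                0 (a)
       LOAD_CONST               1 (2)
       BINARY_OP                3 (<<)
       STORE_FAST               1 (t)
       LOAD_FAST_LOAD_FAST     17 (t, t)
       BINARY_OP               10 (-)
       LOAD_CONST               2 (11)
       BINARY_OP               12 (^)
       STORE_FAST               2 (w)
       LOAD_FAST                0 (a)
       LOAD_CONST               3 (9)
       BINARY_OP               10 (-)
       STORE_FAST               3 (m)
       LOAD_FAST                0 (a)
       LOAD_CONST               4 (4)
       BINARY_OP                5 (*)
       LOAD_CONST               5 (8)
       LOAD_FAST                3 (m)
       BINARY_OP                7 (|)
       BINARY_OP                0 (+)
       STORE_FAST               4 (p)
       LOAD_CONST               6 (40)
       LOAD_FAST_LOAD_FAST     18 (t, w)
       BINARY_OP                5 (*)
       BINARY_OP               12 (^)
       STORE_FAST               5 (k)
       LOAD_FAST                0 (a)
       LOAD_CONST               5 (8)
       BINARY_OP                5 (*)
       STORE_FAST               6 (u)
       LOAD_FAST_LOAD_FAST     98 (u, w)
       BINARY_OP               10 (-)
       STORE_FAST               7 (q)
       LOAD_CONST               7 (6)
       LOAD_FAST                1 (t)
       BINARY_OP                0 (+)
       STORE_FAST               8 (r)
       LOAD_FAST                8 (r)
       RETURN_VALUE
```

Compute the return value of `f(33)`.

LOAD_FAST a → push 33. Stack: [33]
LOAD_CONST → push 2. Stack: [33, 2]
BINARY_OP << → 33 << 2 = 132. Stack: [132]
STORE_FAST t → t=132. Stack: []
LOAD_FAST_LOAD_FAST t,t → push 132,132. Stack: [132, 132]
BINARY_OP - → 132 - 132 = 0. Stack: [0]
LOAD_CONST → push 11. Stack: [0, 11]
BINARY_OP ^ → 0 ^ 11 = 11. Stack: [11]
STORE_FAST w → w=11. Stack: []
LOAD_FAST a → push 33. Stack: [33]
LOAD_CONST → push 9. Stack: [33, 9]
BINARY_OP - → 33 - 9 = 24. Stack: [24]
STORE_FAST m → m=24. Stack: []
LOAD_FAST a → push 33. Stack: [33]
LOAD_CONST → push 4. Stack: [33, 4]
BINARY_OP * → 33 * 4 = 132. Stack: [132]
LOAD_CONST → push 8. Stack: [132, 8]
LOAD_FAST m → push 24. Stack: [132, 8, 24]
BINARY_OP | → 8 | 24 = 24. Stack: [132, 24]
BINARY_OP + → 132 + 24 = 156. Stack: [156]
STORE_FAST p → p=156. Stack: []
LOAD_CONST → push 40. Stack: [40]
LOAD_FAST_LOAD_FAST t,w → push 132,11. Stack: [40, 132, 11]
BINARY_OP * → 132 * 11 = 1452. Stack: [40, 1452]
BINARY_OP ^ → 40 ^ 1452 = 1412. Stack: [1412]
STORE_FAST k → k=1412. Stack: []
LOAD_FAST a → push 33. Stack: [33]
LOAD_CONST → push 8. Stack: [33, 8]
BINARY_OP * → 33 * 8 = 264. Stack: [264]
STORE_FAST u → u=264. Stack: []
LOAD_FAST_LOAD_FAST u,w → push 264,11. Stack: [264, 11]
BINARY_OP - → 264 - 11 = 253. Stack: [253]
STORE_FAST q → q=253. Stack: []
LOAD_CONST → push 6. Stack: [6]
LOAD_FAST t → push 132. Stack: [6, 132]
BINARY_OP + → 6 + 132 = 138. Stack: [138]
STORE_FAST r → r=138. Stack: []
LOAD_FAST r → push 138. Stack: [138]
RETURN_VALUE → return 138.

138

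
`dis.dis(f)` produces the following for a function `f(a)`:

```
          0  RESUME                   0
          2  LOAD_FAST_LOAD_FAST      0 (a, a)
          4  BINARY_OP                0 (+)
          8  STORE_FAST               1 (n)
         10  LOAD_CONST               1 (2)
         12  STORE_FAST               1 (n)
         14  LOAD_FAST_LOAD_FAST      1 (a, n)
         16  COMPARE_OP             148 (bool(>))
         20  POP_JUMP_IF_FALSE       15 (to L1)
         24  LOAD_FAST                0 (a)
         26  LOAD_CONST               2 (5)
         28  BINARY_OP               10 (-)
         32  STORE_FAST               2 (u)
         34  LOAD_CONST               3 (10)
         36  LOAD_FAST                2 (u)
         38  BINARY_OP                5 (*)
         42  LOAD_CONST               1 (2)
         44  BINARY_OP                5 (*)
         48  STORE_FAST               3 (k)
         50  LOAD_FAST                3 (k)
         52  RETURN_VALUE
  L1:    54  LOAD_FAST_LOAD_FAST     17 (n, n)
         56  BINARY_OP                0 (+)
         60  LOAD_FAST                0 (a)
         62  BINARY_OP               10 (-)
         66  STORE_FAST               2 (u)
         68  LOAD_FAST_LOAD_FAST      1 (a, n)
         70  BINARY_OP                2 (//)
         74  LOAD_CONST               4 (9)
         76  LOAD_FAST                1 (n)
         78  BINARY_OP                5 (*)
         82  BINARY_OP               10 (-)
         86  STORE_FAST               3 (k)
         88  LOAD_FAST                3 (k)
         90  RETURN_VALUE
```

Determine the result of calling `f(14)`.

LOAD_FAST_LOAD_FAST a,a → push 14,14. Stack: [14, 14]
BINARY_OP + → 14 + 14 = 28. Stack: [28]
STORE_FAST n → n=28. Stack: []
LOAD_CONST → push 2. Stack: [2]
STORE_FAST n → n=2. Stack: []
LOAD_FAST_LOAD_FAST a,n → push 14,2. Stack: [14, 2]
COMPARE_OP bool(>) → 14 vs 2 = True. Stack: [True]
POP_JUMP_IF_FALSE → pop True; no jump. Stack: []
LOAD_FAST a → push 14. Stack: [14]
LOAD_CONST → push 5. Stack: [14, 5]
BINARY_OP - → 14 - 5 = 9. Stack: [9]
STORE_FAST u → u=9. Stack: []
LOAD_CONST → push 10. Stack: [10]
LOAD_FAST u → push 9. Stack: [10, 9]
BINARY_OP * → 10 * 9 = 90. Stack: [90]
LOAD_CONST → push 2. Stack: [90, 2]
BINARY_OP * → 90 * 2 = 180. Stack: [180]
STORE_FAST k → k=180. Stack: []
LOAD_FAST k → push 180. Stack: [180]
RETURN_VALUE → return 180.

180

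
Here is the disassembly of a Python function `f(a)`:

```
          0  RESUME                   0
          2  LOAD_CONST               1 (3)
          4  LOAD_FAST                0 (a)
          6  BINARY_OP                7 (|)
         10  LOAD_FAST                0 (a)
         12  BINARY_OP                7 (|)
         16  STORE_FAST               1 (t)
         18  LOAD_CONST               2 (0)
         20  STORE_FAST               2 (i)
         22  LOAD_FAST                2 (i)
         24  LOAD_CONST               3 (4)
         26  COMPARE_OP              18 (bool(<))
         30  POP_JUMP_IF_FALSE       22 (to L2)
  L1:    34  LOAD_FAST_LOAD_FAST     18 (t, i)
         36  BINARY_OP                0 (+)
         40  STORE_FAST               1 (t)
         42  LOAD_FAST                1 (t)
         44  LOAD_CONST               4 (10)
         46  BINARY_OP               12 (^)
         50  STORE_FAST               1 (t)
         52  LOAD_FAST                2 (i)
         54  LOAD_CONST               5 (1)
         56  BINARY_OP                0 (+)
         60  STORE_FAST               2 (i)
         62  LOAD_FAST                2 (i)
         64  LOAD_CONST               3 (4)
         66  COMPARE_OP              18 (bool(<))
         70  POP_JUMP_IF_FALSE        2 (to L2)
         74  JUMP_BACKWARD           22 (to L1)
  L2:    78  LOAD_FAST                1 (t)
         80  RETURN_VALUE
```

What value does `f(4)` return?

LOAD_CONST → push 3
LOAD_FAST a → push 4
BINARY_OP | → 3 | 4 = 7
LOAD_FAST a → push 4
BINARY_OP | → 7 | 4 = 7
STORE_FAST t → t=7
LOAD_CONST → push 0
STORE_FAST i → i=0
LOAD_FAST i → push 0
LOAD_CONST → push 4
COMPARE_OP bool(<) → 0 vs 4 = True
POP_JUMP_IF_FALSE → pop True; no jump
LOAD_FAST_LOAD_FAST t,i → push 7,0
BINARY_OP + → 7 + 0 = 7
STORE_FAST t → t=7
LOAD_FAST t → push 7
LOAD_CONST → push 10
BINARY_OP ^ → 7 ^ 10 = 13
STORE_FAST t → t=13
LOAD_FAST i → push 0
LOAD_CONST → push 1
BINARY_OP + → 0 + 1 = 1
STORE_FAST i → i=1
LOAD_FAST i → push 1
LOAD_CONST → push 4
COMPARE_OP bool(<) → 1 vs 4 = True
POP_JUMP_IF_FALSE → pop True; no jump
LOAD_FAST_LOAD_FAST t,i → push 13,1
BINARY_OP + → 13 + 1 = 14
STORE_FAST t → t=14
LOAD_FAST t → push 14
LOAD_CONST → push 10
BINARY_OP ^ → 14 ^ 10 = 4
STORE_FAST t → t=4
LOAD_FAST i → push 1
LOAD_CONST → push 1
BINARY_OP + → 1 + 1 = 2
STORE_FAST i → i=2
LOAD_FAST i → push 2
LOAD_CONST → push 4
COMPARE_OP bool(<) → 2 vs 4 = True
POP_JUMP_IF_FALSE → pop True; no jump
LOAD_FAST_LOAD_FAST t,i → push 4,2
BINARY_OP + → 4 + 2 = 6
STORE_FAST t → t=6
LOAD_FAST t → push 6
LOAD_CONST → push 10
BINARY_OP ^ → 6 ^ 10 = 12
STORE_FAST t → t=12
LOAD_FAST i → push 2
LOAD_CONST → push 1
BINARY_OP + → 2 + 1 = 3
STORE_FAST i → i=3
LOAD_FAST i → push 3
LOAD_CONST → push 4
COMPARE_OP bool(<) → 3 vs 4 = True
POP_JUMP_IF_FALSE → pop True; no jump
LOAD_FAST_LOAD_FAST t,i → push 12,3
BINARY_OP + → 12 + 3 = 15
STORE_FAST t → t=15
LOAD_FAST t → push 15
LOAD_CONST → push 10
BINARY_OP ^ → 15 ^ 10 = 5
STORE_FAST t → t=5
LOAD_FAST i → push 3
LOAD_CONST → push 1
BINARY_OP + → 3 + 1 = 4
STORE_FAST i → i=4
LOAD_FAST i → push 4
LOAD_CONST → push 4
COMPARE_OP bool(<) → 4 vs 4 = False
POP_JUMP_IF_FALSE → pop False; jump
LOAD_FAST t → push 5
RETURN_VALUE → return 5.

5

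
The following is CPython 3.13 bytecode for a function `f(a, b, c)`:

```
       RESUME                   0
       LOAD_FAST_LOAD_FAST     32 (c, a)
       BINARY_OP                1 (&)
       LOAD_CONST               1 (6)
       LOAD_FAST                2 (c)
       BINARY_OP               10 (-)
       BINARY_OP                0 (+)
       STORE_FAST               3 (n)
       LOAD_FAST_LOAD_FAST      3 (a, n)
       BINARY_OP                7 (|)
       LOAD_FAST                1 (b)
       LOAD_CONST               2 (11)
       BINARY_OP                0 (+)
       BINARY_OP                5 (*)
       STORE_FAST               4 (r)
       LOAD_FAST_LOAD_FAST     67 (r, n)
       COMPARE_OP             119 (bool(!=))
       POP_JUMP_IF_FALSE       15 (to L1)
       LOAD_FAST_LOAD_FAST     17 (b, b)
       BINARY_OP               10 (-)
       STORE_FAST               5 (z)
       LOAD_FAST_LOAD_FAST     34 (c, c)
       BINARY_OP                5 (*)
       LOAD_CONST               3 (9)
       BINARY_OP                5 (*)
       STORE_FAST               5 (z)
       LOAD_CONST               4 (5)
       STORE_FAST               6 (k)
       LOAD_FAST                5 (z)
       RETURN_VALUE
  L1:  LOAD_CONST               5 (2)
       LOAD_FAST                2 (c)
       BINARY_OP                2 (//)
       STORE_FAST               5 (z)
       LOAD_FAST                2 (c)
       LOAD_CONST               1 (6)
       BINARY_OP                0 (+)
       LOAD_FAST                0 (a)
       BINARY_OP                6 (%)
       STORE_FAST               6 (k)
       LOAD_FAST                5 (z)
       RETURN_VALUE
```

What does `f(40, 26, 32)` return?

LOAD_FAST_LOAD_FAST c,a → push 32,40. Stack: [32, 40]
BINARY_OP & → 32 & 40 = 32. Stack: [32]
LOAD_CONST → push 6. Stack: [32, 6]
LOAD_FAST c → push 32. Stack: [32, 6, 32]
BINARY_OP - → 6 - 32 = -26. Stack: [32, -26]
BINARY_OP + → 32 + -26 = 6. Stack: [6]
STORE_FAST n → n=6. Stack: []
LOAD_FAST_LOAD_FAST a,n → push 40,6. Stack: [40, 6]
BINARY_OP | → 40 | 6 = 46. Stack: [46]
LOAD_FAST b → push 26. Stack: [46, 26]
LOAD_CONST → push 11. Stack: [46, 26, 11]
BINARY_OP + → 26 + 11 = 37. Stack: [46, 37]
BINARY_OP * → 46 * 37 = 1702. Stack: [1702]
STORE_FAST r → r=1702. Stack: []
LOAD_FAST_LOAD_FAST r,n → push 1702,6. Stack: [1702, 6]
COMPARE_OP bool(!=) → 1702 vs 6 = True. Stack: [True]
POP_JUMP_IF_FALSE → pop True; no jump. Stack: []
LOAD_FAST_LOAD_FAST b,b → push 26,26. Stack: [26, 26]
BINARY_OP - → 26 - 26 = 0. Stack: [0]
STORE_FAST z → z=0. Stack: []
LOAD_FAST_LOAD_FAST c,c → push 32,32. Stack: [32, 32]
BINARY_OP * → 32 * 32 = 1024. Stack: [1024]
LOAD_CONST → push 9. Stack: [1024, 9]
BINARY_OP * → 1024 * 9 = 9216. Stack: [9216]
STORE_FAST z → z=9216. Stack: []
LOAD_CONST → push 5. Stack: [5]
STORE_FAST k → k=5. Stack: []
LOAD_FAST z → push 9216. Stack: [9216]
RETURN_VALUE → return 9216.

9216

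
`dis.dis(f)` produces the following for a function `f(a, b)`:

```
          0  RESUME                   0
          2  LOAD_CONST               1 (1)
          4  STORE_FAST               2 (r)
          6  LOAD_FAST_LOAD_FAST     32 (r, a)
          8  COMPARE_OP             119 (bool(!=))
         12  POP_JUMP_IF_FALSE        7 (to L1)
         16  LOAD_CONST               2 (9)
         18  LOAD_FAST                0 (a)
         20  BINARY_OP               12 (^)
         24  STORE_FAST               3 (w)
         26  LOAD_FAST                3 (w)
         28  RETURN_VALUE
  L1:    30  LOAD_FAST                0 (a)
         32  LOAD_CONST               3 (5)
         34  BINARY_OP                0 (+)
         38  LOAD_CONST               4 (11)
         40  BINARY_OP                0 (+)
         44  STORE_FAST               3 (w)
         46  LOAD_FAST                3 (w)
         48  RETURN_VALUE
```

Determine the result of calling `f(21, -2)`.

28

LOAD_CONST → push 1. Stack: [1]
STORE_FAST r → r=1. Stack: []
LOAD_FAST_LOAD_FAST r,a → push 1,21. Stack: [1, 21]
COMPARE_OP bool(!=) → 1 vs 21 = True. Stack: [True]
POP_JUMP_IF_FALSE → pop True; no jump. Stack: []
LOAD_CONST → push 9. Stack: [9]
LOAD_FAST a → push 21. Stack: [9, 21]
BINARY_OP ^ → 9 ^ 21 = 28. Stack: [28]
STORE_FAST w → w=28. Stack: []
LOAD_FAST w → push 28. Stack: [28]
RETURN_VALUE → return 28.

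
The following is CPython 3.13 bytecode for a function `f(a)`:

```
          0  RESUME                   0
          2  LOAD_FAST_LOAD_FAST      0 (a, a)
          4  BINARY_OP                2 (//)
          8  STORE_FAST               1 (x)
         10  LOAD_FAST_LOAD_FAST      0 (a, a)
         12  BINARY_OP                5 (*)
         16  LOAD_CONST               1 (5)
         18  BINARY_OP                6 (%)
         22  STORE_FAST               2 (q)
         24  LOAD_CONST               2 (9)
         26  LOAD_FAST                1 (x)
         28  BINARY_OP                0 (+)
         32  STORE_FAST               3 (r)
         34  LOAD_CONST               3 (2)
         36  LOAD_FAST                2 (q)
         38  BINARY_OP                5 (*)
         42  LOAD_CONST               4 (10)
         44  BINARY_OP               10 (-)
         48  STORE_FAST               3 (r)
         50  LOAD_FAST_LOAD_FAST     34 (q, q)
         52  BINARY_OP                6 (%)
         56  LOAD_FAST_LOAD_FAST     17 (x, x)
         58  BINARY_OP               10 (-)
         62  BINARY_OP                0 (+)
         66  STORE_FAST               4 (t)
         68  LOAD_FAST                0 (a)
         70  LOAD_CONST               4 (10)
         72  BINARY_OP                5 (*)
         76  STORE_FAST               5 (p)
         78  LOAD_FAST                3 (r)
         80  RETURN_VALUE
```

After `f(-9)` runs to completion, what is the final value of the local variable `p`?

LOAD_FAST_LOAD_FAST a,a → push -9,-9. Stack: [-9, -9]
BINARY_OP // → -9 // -9 = 1. Stack: [1]
STORE_FAST x → x=1. Stack: []
LOAD_FAST_LOAD_FAST a,a → push -9,-9. Stack: [-9, -9]
BINARY_OP * → -9 * -9 = 81. Stack: [81]
LOAD_CONST → push 5. Stack: [81, 5]
BINARY_OP % → 81 % 5 = 1. Stack: [1]
STORE_FAST q → q=1. Stack: []
LOAD_CONST → push 9. Stack: [9]
LOAD_FAST x → push 1. Stack: [9, 1]
BINARY_OP + → 9 + 1 = 10. Stack: [10]
STORE_FAST r → r=10. Stack: []
LOAD_CONST → push 2. Stack: [2]
LOAD_FAST q → push 1. Stack: [2, 1]
BINARY_OP * → 2 * 1 = 2. Stack: [2]
LOAD_CONST → push 10. Stack: [2, 10]
BINARY_OP - → 2 - 10 = -8. Stack: [-8]
STORE_FAST r → r=-8. Stack: []
LOAD_FAST_LOAD_FAST q,q → push 1,1. Stack: [1, 1]
BINARY_OP % → 1 % 1 = 0. Stack: [0]
LOAD_FAST_LOAD_FAST x,x → push 1,1. Stack: [0, 1, 1]
BINARY_OP - → 1 - 1 = 0. Stack: [0, 0]
BINARY_OP + → 0 + 0 = 0. Stack: [0]
STORE_FAST t → t=0. Stack: []
LOAD_FAST a → push -9. Stack: [-9]
LOAD_CONST → push 10. Stack: [-9, 10]
BINARY_OP * → -9 * 10 = -90. Stack: [-90]
STORE_FAST p → p=-90. Stack: []
LOAD_FAST r → push -8. Stack: [-8]
RETURN_VALUE → return -8.

-90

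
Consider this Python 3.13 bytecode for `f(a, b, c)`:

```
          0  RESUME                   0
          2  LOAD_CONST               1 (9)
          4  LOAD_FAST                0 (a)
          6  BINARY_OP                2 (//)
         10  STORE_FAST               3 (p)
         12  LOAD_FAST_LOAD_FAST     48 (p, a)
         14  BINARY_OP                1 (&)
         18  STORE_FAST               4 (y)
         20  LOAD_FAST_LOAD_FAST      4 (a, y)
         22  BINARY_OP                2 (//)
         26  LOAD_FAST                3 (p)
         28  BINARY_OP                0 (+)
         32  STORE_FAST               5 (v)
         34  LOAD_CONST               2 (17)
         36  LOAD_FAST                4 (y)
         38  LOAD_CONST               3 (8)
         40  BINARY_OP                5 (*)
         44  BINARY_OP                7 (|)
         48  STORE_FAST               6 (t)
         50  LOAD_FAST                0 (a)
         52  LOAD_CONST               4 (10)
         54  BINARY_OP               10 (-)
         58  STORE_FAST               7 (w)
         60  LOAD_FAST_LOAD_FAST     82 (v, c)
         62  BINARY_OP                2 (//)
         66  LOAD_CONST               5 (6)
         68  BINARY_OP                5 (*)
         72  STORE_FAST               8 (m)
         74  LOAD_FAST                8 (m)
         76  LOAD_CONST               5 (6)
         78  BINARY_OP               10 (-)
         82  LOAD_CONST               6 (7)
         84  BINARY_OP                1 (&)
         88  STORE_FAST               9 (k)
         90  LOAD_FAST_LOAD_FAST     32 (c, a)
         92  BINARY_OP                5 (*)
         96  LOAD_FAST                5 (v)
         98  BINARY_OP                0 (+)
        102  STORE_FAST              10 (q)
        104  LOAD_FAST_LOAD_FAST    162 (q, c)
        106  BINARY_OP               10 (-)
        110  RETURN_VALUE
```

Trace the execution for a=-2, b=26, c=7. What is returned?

LOAD_CONST → push 9. Stack: [9]
LOAD_FAST a → push -2. Stack: [9, -2]
BINARY_OP // → 9 // -2 = -5. Stack: [-5]
STORE_FAST p → p=-5. Stack: []
LOAD_FAST_LOAD_FAST p,a → push -5,-2. Stack: [-5, -2]
BINARY_OP & → -5 & -2 = -6. Stack: [-6]
STORE_FAST y → y=-6. Stack: []
LOAD_FAST_LOAD_FAST a,y → push -2,-6. Stack: [-2, -6]
BINARY_OP // → -2 // -6 = 0. Stack: [0]
LOAD_FAST p → push -5. Stack: [0, -5]
BINARY_OP + → 0 + -5 = -5. Stack: [-5]
STORE_FAST v → v=-5. Stack: []
LOAD_CONST → push 17. Stack: [17]
LOAD_FAST y → push -6. Stack: [17, -6]
LOAD_CONST → push 8. Stack: [17, -6, 8]
BINARY_OP * → -6 * 8 = -48. Stack: [17, -48]
BINARY_OP | → 17 | -48 = -47. Stack: [-47]
STORE_FAST t → t=-47. Stack: []
LOAD_FAST a → push -2. Stack: [-2]
LOAD_CONST → push 10. Stack: [-2, 10]
BINARY_OP - → -2 - 10 = -12. Stack: [-12]
STORE_FAST w → w=-12. Stack: []
LOAD_FAST_LOAD_FAST v,c → push -5,7. Stack: [-5, 7]
BINARY_OP // → -5 // 7 = -1. Stack: [-1]
LOAD_CONST → push 6. Stack: [-1, 6]
BINARY_OP * → -1 * 6 = -6. Stack: [-6]
STORE_FAST m → m=-6. Stack: []
LOAD_FAST m → push -6. Stack: [-6]
LOAD_CONST → push 6. Stack: [-6, 6]
BINARY_OP - → -6 - 6 = -12. Stack: [-12]
LOAD_CONST → push 7. Stack: [-12, 7]
BINARY_OP & → -12 & 7 = 4. Stack: [4]
STORE_FAST k → k=4. Stack: []
LOAD_FAST_LOAD_FAST c,a → push 7,-2. Stack: [7, -2]
BINARY_OP * → 7 * -2 = -14. Stack: [-14]
LOAD_FAST v → push -5. Stack: [-14, -5]
BINARY_OP + → -14 + -5 = -19. Stack: [-19]
STORE_FAST q → q=-19. Stack: []
LOAD_FAST_LOAD_FAST q,c → push -19,7. Stack: [-19, 7]
BINARY_OP - → -19 - 7 = -26. Stack: [-26]
RETURN_VALUE → return -26.

-26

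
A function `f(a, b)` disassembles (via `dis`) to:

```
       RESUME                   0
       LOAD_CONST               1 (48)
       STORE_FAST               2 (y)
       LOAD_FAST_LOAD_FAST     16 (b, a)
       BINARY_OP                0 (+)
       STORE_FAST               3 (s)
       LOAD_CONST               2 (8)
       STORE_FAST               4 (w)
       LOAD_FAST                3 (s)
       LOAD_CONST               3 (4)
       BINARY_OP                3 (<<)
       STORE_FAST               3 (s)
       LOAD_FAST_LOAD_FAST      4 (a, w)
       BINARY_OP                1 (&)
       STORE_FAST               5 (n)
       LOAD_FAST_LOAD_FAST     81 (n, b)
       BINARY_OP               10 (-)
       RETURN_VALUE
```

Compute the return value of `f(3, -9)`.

9

LOAD_CONST → push 48. Stack: [48]
STORE_FAST y → y=48. Stack: []
LOAD_FAST_LOAD_FAST b,a → push -9,3. Stack: [-9, 3]
BINARY_OP + → -9 + 3 = -6. Stack: [-6]
STORE_FAST s → s=-6. Stack: []
LOAD_CONST → push 8. Stack: [8]
STORE_FAST w → w=8. Stack: []
LOAD_FAST s → push -6. Stack: [-6]
LOAD_CONST → push 4. Stack: [-6, 4]
BINARY_OP << → -6 << 4 = -96. Stack: [-96]
STORE_FAST s → s=-96. Stack: []
LOAD_FAST_LOAD_FAST a,w → push 3,8. Stack: [3, 8]
BINARY_OP & → 3 & 8 = 0. Stack: [0]
STORE_FAST n → n=0. Stack: []
LOAD_FAST_LOAD_FAST n,b → push 0,-9. Stack: [0, -9]
BINARY_OP - → 0 - -9 = 9. Stack: [9]
RETURN_VALUE → return 9.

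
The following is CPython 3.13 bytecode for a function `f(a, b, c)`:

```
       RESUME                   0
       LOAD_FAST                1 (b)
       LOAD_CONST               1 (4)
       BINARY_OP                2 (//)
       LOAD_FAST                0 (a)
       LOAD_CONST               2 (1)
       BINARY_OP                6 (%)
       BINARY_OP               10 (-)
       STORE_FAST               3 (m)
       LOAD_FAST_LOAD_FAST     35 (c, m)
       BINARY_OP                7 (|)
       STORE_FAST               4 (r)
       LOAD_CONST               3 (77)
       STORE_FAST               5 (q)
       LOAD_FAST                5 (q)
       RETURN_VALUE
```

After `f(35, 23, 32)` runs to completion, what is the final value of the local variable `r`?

LOAD_FAST b → push 23. Stack: [23]
LOAD_CONST → push 4. Stack: [23, 4]
BINARY_OP // → 23 // 4 = 5. Stack: [5]
LOAD_FAST a → push 35. Stack: [5, 35]
LOAD_CONST → push 1. Stack: [5, 35, 1]
BINARY_OP % → 35 % 1 = 0. Stack: [5, 0]
BINARY_OP - → 5 - 0 = 5. Stack: [5]
STORE_FAST m → m=5. Stack: []
LOAD_FAST_LOAD_FAST c,m → push 32,5. Stack: [32, 5]
BINARY_OP | → 32 | 5 = 37. Stack: [37]
STORE_FAST r → r=37. Stack: []
LOAD_CONST → push 77. Stack: [77]
STORE_FAST q → q=77. Stack: []
LOAD_FAST q → push 77. Stack: [77]
RETURN_VALUE → return 77.

37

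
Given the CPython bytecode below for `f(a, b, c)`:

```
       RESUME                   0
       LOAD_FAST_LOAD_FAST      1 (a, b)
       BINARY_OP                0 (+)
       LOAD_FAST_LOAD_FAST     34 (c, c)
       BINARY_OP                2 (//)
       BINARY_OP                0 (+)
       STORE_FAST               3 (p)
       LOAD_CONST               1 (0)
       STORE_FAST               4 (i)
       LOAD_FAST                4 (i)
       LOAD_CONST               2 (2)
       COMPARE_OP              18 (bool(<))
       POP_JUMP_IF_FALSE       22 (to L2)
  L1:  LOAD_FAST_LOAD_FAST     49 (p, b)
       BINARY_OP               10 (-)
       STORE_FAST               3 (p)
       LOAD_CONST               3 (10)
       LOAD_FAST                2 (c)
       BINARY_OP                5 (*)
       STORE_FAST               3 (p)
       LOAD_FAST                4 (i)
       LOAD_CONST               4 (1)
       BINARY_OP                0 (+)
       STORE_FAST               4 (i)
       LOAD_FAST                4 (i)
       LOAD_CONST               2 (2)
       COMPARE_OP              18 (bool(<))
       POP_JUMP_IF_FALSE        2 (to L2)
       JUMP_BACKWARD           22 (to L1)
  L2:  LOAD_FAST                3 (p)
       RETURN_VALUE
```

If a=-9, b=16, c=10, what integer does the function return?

100

LOAD_FAST_LOAD_FAST a,b → push -9,16. Stack: [-9, 16]
BINARY_OP + → -9 + 16 = 7. Stack: [7]
LOAD_FAST_LOAD_FAST c,c → push 10,10. Stack: [7, 10, 10]
BINARY_OP // → 10 // 10 = 1. Stack: [7, 1]
BINARY_OP + → 7 + 1 = 8. Stack: [8]
STORE_FAST p → p=8. Stack: []
LOAD_CONST → push 0. Stack: [0]
STORE_FAST i → i=0. Stack: []
LOAD_FAST i → push 0. Stack: [0]
LOAD_CONST → push 2. Stack: [0, 2]
COMPARE_OP bool(<) → 0 vs 2 = True. Stack: [True]
POP_JUMP_IF_FALSE → pop True; no jump. Stack: []
LOAD_FAST_LOAD_FAST p,b → push 8,16. Stack: [8, 16]
BINARY_OP - → 8 - 16 = -8. Stack: [-8]
STORE_FAST p → p=-8. Stack: []
LOAD_CONST → push 10. Stack: [10]
LOAD_FAST c → push 10. Stack: [10, 10]
BINARY_OP * → 10 * 10 = 100. Stack: [100]
STORE_FAST p → p=100. Stack: []
LOAD_FAST i → push 0. Stack: [0]
LOAD_CONST → push 1. Stack: [0, 1]
BINARY_OP + → 0 + 1 = 1. Stack: [1]
STORE_FAST i → i=1. Stack: []
LOAD_FAST i → push 1. Stack: [1]
LOAD_CONST → push 2. Stack: [1, 2]
COMPARE_OP bool(<) → 1 vs 2 = True. Stack: [True]
POP_JUMP_IF_FALSE → pop True; no jump. Stack: []
LOAD_FAST_LOAD_FAST p,b → push 100,16. Stack: [100, 16]
BINARY_OP - → 100 - 16 = 84. Stack: [84]
STORE_FAST p → p=84. Stack: []
LOAD_CONST → push 10. Stack: [10]
LOAD_FAST c → push 10. Stack: [10, 10]
BINARY_OP * → 10 * 10 = 100. Stack: [100]
STORE_FAST p → p=100. Stack: []
LOAD_FAST i → push 1. Stack: [1]
LOAD_CONST → push 1. Stack: [1, 1]
BINARY_OP + → 1 + 1 = 2. Stack: [2]
STORE_FAST i → i=2. Stack: []
LOAD_FAST i → push 2. Stack: [2]
LOAD_CONST → push 2. Stack: [2, 2]
COMPARE_OP bool(<) → 2 vs 2 = False. Stack: [False]
POP_JUMP_IF_FALSE → pop False; jump. Stack: []
LOAD_FAST p → push 100. Stack: [100]
RETURN_VALUE → return 100.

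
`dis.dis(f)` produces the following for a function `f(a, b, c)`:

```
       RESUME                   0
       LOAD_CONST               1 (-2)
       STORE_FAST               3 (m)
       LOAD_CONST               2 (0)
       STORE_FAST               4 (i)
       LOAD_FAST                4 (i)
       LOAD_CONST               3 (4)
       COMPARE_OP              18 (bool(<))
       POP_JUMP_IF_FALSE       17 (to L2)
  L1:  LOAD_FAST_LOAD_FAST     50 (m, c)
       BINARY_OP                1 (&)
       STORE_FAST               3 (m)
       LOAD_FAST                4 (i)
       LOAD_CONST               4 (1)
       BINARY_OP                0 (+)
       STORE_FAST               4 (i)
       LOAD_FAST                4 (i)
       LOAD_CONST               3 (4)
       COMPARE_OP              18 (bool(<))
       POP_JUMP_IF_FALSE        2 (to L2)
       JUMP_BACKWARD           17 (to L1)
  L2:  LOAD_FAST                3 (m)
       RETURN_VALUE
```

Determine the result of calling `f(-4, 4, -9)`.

-10

LOAD_CONST → push -2. Stack: [-2]
STORE_FAST m → m=-2. Stack: []
LOAD_CONST → push 0. Stack: [0]
STORE_FAST i → i=0. Stack: []
LOAD_FAST i → push 0. Stack: [0]
LOAD_CONST → push 4. Stack: [0, 4]
COMPARE_OP bool(<) → 0 vs 4 = True. Stack: [True]
POP_JUMP_IF_FALSE → pop True; no jump. Stack: []
LOAD_FAST_LOAD_FAST m,c → push -2,-9. Stack: [-2, -9]
BINARY_OP & → -2 & -9 = -10. Stack: [-10]
STORE_FAST m → m=-10. Stack: []
LOAD_FAST i → push 0. Stack: [0]
LOAD_CONST → push 1. Stack: [0, 1]
BINARY_OP + → 0 + 1 = 1. Stack: [1]
STORE_FAST i → i=1. Stack: []
LOAD_FAST i → push 1. Stack: [1]
LOAD_CONST → push 4. Stack: [1, 4]
COMPARE_OP bool(<) → 1 vs 4 = True. Stack: [True]
POP_JUMP_IF_FALSE → pop True; no jump. Stack: []
LOAD_FAST_LOAD_FAST m,c → push -10,-9. Stack: [-10, -9]
BINARY_OP & → -10 & -9 = -10. Stack: [-10]
STORE_FAST m → m=-10. Stack: []
LOAD_FAST i → push 1. Stack: [1]
LOAD_CONST → push 1. Stack: [1, 1]
BINARY_OP + → 1 + 1 = 2. Stack: [2]
STORE_FAST i → i=2. Stack: []
LOAD_FAST i → push 2. Stack: [2]
LOAD_CONST → push 4. Stack: [2, 4]
COMPARE_OP bool(<) → 2 vs 4 = True. Stack: [True]
POP_JUMP_IF_FALSE → pop True; no jump. Stack: []
LOAD_FAST_LOAD_FAST m,c → push -10,-9. Stack: [-10, -9]
BINARY_OP & → -10 & -9 = -10. Stack: [-10]
STORE_FAST m → m=-10. Stack: []
LOAD_FAST i → push 2. Stack: [2]
LOAD_CONST → push 1. Stack: [2, 1]
BINARY_OP + → 2 + 1 = 3. Stack: [3]
STORE_FAST i → i=3. Stack: []
LOAD_FAST i → push 3. Stack: [3]
LOAD_CONST → push 4. Stack: [3, 4]
COMPARE_OP bool(<) → 3 vs 4 = True. Stack: [True]
POP_JUMP_IF_FALSE → pop True; no jump. Stack: []
LOAD_FAST_LOAD_FAST m,c → push -10,-9. Stack: [-10, -9]
BINARY_OP & → -10 & -9 = -10. Stack: [-10]
STORE_FAST m → m=-10. Stack: []
LOAD_FAST i → push 3. Stack: [3]
LOAD_CONST → push 1. Stack: [3, 1]
BINARY_OP + → 3 + 1 = 4. Stack: [4]
STORE_FAST i → i=4. Stack: []
LOAD_FAST i → push 4. Stack: [4]
LOAD_CONST → push 4. Stack: [4, 4]
COMPARE_OP bool(<) → 4 vs 4 = False. Stack: [False]
POP_JUMP_IF_FALSE → pop False; jump. Stack: []
LOAD_FAST m → push -10. Stack: [-10]
RETURN_VALUE → return -10.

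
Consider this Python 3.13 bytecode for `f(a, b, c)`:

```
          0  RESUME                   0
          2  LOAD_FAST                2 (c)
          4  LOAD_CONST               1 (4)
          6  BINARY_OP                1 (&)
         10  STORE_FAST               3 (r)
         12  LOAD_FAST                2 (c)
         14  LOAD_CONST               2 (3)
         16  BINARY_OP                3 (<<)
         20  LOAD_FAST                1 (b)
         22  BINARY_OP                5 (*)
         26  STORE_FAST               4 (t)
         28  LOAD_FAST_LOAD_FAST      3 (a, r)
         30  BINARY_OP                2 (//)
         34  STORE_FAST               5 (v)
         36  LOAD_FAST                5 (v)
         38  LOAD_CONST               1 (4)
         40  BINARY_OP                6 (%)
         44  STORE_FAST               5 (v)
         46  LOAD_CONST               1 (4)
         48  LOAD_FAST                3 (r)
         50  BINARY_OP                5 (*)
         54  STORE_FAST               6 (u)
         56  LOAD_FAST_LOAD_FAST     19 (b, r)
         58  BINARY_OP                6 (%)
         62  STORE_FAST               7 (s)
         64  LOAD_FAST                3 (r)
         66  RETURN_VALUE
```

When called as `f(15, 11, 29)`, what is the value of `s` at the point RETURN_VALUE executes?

3

LOAD_FAST c → push 29. Stack: [29]
LOAD_CONST → push 4. Stack: [29, 4]
BINARY_OP & → 29 & 4 = 4. Stack: [4]
STORE_FAST r → r=4. Stack: []
LOAD_FAST c → push 29. Stack: [29]
LOAD_CONST → push 3. Stack: [29, 3]
BINARY_OP << → 29 << 3 = 232. Stack: [232]
LOAD_FAST b → push 11. Stack: [232, 11]
BINARY_OP * → 232 * 11 = 2552. Stack: [2552]
STORE_FAST t → t=2552. Stack: []
LOAD_FAST_LOAD_FAST a,r → push 15,4. Stack: [15, 4]
BINARY_OP // → 15 // 4 = 3. Stack: [3]
STORE_FAST v → v=3. Stack: []
LOAD_FAST v → push 3. Stack: [3]
LOAD_CONST → push 4. Stack: [3, 4]
BINARY_OP % → 3 % 4 = 3. Stack: [3]
STORE_FAST v → v=3. Stack: []
LOAD_CONST → push 4. Stack: [4]
LOAD_FAST r → push 4. Stack: [4, 4]
BINARY_OP * → 4 * 4 = 16. Stack: [16]
STORE_FAST u → u=16. Stack: []
LOAD_FAST_LOAD_FAST b,r → push 11,4. Stack: [11, 4]
BINARY_OP % → 11 % 4 = 3. Stack: [3]
STORE_FAST s → s=3. Stack: []
LOAD_FAST r → push 4. Stack: [4]
RETURN_VALUE → return 4.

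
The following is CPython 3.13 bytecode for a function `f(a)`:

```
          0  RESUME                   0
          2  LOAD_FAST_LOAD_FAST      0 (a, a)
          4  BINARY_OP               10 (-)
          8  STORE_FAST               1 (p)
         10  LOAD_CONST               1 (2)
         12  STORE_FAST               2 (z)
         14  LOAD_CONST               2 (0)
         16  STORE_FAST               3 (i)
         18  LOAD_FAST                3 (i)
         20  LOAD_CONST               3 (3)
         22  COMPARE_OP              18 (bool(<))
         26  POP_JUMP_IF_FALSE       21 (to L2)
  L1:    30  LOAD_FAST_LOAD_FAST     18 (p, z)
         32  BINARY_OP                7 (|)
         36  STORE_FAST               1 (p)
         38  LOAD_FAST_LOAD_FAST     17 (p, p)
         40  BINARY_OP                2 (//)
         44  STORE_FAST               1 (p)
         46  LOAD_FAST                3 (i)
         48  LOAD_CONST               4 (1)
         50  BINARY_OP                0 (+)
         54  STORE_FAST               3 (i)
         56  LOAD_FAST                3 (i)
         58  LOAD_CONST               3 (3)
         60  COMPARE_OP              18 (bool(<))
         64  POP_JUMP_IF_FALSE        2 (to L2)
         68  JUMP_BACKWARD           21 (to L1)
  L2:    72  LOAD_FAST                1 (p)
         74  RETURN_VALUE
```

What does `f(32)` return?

1

LOAD_FAST_LOAD_FAST a,a → push 32,32. Stack: [32, 32]
BINARY_OP - → 32 - 32 = 0. Stack: [0]
STORE_FAST p → p=0. Stack: []
LOAD_CONST → push 2. Stack: [2]
STORE_FAST z → z=2. Stack: []
LOAD_CONST → push 0. Stack: [0]
STORE_FAST i → i=0. Stack: []
LOAD_FAST i → push 0. Stack: [0]
LOAD_CONST → push 3. Stack: [0, 3]
COMPARE_OP bool(<) → 0 vs 3 = True. Stack: [True]
POP_JUMP_IF_FALSE → pop True; no jump. Stack: []
LOAD_FAST_LOAD_FAST p,z → push 0,2. Stack: [0, 2]
BINARY_OP | → 0 | 2 = 2. Stack: [2]
STORE_FAST p → p=2. Stack: []
LOAD_FAST_LOAD_FAST p,p → push 2,2. Stack: [2, 2]
BINARY_OP // → 2 // 2 = 1. Stack: [1]
STORE_FAST p → p=1. Stack: []
LOAD_FAST i → push 0. Stack: [0]
LOAD_CONST → push 1. Stack: [0, 1]
BINARY_OP + → 0 + 1 = 1. Stack: [1]
STORE_FAST i → i=1. Stack: []
LOAD_FAST i → push 1. Stack: [1]
LOAD_CONST → push 3. Stack: [1, 3]
COMPARE_OP bool(<) → 1 vs 3 = True. Stack: [True]
POP_JUMP_IF_FALSE → pop True; no jump. Stack: []
LOAD_FAST_LOAD_FAST p,z → push 1,2. Stack: [1, 2]
BINARY_OP | → 1 | 2 = 3. Stack: [3]
STORE_FAST p → p=3. Stack: []
LOAD_FAST_LOAD_FAST p,p → push 3,3. Stack: [3, 3]
BINARY_OP // → 3 // 3 = 1. Stack: [1]
STORE_FAST p → p=1. Stack: []
LOAD_FAST i → push 1. Stack: [1]
LOAD_CONST → push 1. Stack: [1, 1]
BINARY_OP + → 1 + 1 = 2. Stack: [2]
STORE_FAST i → i=2. Stack: []
LOAD_FAST i → push 2. Stack: [2]
LOAD_CONST → push 3. Stack: [2, 3]
COMPARE_OP bool(<) → 2 vs 3 = True. Stack: [True]
POP_JUMP_IF_FALSE → pop True; no jump. Stack: []
LOAD_FAST_LOAD_FAST p,z → push 1,2. Stack: [1, 2]
BINARY_OP | → 1 | 2 = 3. Stack: [3]
STORE_FAST p → p=3. Stack: []
LOAD_FAST_LOAD_FAST p,p → push 3,3. Stack: [3, 3]
BINARY_OP // → 3 // 3 = 1. Stack: [1]
STORE_FAST p → p=1. Stack: []
LOAD_FAST i → push 2. Stack: [2]
LOAD_CONST → push 1. Stack: [2, 1]
BINARY_OP + → 2 + 1 = 3. Stack: [3]
STORE_FAST i → i=3. Stack: []
LOAD_FAST i → push 3. Stack: [3]
LOAD_CONST → push 3. Stack: [3, 3]
COMPARE_OP bool(<) → 3 vs 3 = False. Stack: [False]
POP_JUMP_IF_FALSE → pop False; jump. Stack: []
LOAD_FAST p → push 1. Stack: [1]
RETURN_VALUE → return 1.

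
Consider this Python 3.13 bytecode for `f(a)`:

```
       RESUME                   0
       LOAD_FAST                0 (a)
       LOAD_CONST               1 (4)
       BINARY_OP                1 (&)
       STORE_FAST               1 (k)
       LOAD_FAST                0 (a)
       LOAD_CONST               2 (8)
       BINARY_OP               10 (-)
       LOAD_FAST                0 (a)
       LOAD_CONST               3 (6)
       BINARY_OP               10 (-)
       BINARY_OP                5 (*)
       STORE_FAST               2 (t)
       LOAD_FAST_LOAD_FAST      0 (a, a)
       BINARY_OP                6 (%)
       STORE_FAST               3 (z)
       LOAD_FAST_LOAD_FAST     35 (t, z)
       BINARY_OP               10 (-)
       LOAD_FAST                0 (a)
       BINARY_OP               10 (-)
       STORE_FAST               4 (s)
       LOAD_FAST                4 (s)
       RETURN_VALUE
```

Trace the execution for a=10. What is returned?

-2

LOAD_FAST a → push 10. Stack: [10]
LOAD_CONST → push 4. Stack: [10, 4]
BINARY_OP & → 10 & 4 = 0. Stack: [0]
STORE_FAST k → k=0. Stack: []
LOAD_FAST a → push 10. Stack: [10]
LOAD_CONST → push 8. Stack: [10, 8]
BINARY_OP - → 10 - 8 = 2. Stack: [2]
LOAD_FAST a → push 10. Stack: [2, 10]
LOAD_CONST → push 6. Stack: [2, 10, 6]
BINARY_OP - → 10 - 6 = 4. Stack: [2, 4]
BINARY_OP * → 2 * 4 = 8. Stack: [8]
STORE_FAST t → t=8. Stack: []
LOAD_FAST_LOAD_FAST a,a → push 10,10. Stack: [10, 10]
BINARY_OP % → 10 % 10 = 0. Stack: [0]
STORE_FAST z → z=0. Stack: []
LOAD_FAST_LOAD_FAST t,z → push 8,0. Stack: [8, 0]
BINARY_OP - → 8 - 0 = 8. Stack: [8]
LOAD_FAST a → push 10. Stack: [8, 10]
BINARY_OP - → 8 - 10 = -2. Stack: [-2]
STORE_FAST s → s=-2. Stack: []
LOAD_FAST s → push -2. Stack: [-2]
RETURN_VALUE → return -2.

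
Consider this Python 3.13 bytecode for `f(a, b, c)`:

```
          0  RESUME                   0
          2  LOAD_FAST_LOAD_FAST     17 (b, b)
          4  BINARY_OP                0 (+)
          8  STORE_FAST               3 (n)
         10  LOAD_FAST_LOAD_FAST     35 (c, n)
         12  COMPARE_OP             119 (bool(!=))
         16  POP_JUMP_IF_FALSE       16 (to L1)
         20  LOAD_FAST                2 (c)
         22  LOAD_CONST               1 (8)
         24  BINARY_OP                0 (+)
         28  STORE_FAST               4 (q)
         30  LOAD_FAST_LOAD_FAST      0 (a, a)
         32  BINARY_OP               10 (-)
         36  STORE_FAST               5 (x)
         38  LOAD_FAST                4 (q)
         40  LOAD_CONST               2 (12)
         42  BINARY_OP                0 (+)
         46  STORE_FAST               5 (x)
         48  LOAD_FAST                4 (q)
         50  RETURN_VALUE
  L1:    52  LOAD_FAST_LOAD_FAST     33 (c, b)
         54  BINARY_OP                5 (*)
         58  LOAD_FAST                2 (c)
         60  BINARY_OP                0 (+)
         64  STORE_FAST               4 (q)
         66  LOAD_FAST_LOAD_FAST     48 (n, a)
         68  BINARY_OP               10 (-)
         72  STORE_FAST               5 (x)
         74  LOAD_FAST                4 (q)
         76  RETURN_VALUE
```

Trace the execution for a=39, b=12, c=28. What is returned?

36

LOAD_FAST_LOAD_FAST b,b → push 12,12. Stack: [12, 12]
BINARY_OP + → 12 + 12 = 24. Stack: [24]
STORE_FAST n → n=24. Stack: []
LOAD_FAST_LOAD_FAST c,n → push 28,24. Stack: [28, 24]
COMPARE_OP bool(!=) → 28 vs 24 = True. Stack: [True]
POP_JUMP_IF_FALSE → pop True; no jump. Stack: []
LOAD_FAST c → push 28. Stack: [28]
LOAD_CONST → push 8. Stack: [28, 8]
BINARY_OP + → 28 + 8 = 36. Stack: [36]
STORE_FAST q → q=36. Stack: []
LOAD_FAST_LOAD_FAST a,a → push 39,39. Stack: [39, 39]
BINARY_OP - → 39 - 39 = 0. Stack: [0]
STORE_FAST x → x=0. Stack: []
LOAD_FAST q → push 36. Stack: [36]
LOAD_CONST → push 12. Stack: [36, 12]
BINARY_OP + → 36 + 12 = 48. Stack: [48]
STORE_FAST x → x=48. Stack: []
LOAD_FAST q → push 36. Stack: [36]
RETURN_VALUE → return 36.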